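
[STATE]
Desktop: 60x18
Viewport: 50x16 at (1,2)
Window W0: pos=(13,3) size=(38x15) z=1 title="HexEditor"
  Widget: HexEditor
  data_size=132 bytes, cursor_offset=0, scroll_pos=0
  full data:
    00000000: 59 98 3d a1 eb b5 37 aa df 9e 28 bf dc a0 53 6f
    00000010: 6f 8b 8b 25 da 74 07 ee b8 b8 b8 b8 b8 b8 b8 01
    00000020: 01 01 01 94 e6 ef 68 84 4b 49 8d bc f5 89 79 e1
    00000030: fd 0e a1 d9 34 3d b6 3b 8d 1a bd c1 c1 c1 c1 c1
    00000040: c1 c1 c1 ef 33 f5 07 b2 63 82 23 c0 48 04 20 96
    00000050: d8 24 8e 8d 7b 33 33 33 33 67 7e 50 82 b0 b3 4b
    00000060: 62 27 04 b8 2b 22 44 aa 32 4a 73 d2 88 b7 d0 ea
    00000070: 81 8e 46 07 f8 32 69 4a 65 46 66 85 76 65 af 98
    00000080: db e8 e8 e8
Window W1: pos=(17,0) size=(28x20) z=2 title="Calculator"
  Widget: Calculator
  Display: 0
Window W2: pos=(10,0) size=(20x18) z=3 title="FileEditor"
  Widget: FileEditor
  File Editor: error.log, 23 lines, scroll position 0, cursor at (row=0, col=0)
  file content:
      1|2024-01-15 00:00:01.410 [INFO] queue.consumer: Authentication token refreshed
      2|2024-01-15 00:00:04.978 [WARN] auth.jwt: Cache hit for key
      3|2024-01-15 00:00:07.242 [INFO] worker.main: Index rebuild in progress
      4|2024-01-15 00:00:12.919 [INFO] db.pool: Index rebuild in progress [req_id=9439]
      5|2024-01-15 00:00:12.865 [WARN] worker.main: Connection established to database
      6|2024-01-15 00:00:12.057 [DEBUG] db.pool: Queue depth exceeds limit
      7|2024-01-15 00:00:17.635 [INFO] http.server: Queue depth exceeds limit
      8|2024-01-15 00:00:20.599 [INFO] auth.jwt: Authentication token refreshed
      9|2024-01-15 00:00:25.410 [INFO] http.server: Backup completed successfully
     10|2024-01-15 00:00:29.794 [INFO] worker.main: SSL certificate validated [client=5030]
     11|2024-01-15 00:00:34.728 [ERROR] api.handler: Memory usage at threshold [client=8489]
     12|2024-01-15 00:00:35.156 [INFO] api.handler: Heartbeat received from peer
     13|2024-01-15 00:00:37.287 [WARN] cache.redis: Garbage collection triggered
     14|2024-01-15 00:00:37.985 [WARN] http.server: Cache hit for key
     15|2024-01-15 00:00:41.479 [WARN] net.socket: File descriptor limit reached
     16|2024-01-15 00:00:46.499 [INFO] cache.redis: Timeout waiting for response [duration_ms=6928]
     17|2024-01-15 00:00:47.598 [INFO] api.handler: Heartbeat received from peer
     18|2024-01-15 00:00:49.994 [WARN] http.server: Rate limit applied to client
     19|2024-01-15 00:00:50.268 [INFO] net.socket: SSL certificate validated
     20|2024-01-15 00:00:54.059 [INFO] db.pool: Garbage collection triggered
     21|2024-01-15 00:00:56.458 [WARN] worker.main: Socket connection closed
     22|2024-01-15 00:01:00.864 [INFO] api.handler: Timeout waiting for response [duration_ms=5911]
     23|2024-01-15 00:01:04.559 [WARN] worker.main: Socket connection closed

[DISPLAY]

         ┠──────────────────┨──────────────┨      
         ┃█024-01-15 00:00:▲┃             0┃━━━━━┓
         ┃2024-01-15 00:00:█┃┬───┐         ┃     ┃
         ┃2024-01-15 00:00:░┃│ ÷ │         ┃─────┨
         ┃2024-01-15 00:00:░┃┼───┤         ┃aa  d┃
         ┃2024-01-15 00:00:░┃│ × │         ┃ee  b┃
         ┃2024-01-15 00:00:░┃┼───┤         ┃84  4┃
         ┃2024-01-15 00:00:░┃│ - │         ┃3b  8┃
         ┃2024-01-15 00:00:░┃┼───┤         ┃b2  6┃
         ┃2024-01-15 00:00:░┃│ + │         ┃33  3┃
         ┃2024-01-15 00:00:░┃┼───┤         ┃aa  3┃
         ┃2024-01-15 00:00:░┃│ M+│         ┃4a  6┃
         ┃2024-01-15 00:00:░┃┴───┘         ┃     ┃
         ┃2024-01-15 00:00:░┃              ┃     ┃
         ┃2024-01-15 00:00:▼┃              ┃     ┃
         ┗━━━━━━━━━━━━━━━━━━┛              ┃━━━━━┛


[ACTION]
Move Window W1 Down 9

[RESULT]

         ┠──────────────────┨┬───┐         ┃      
         ┃█024-01-15 00:00:▲┃│ ÷ │         ┃━━━━━┓
         ┃2024-01-15 00:00:█┃┼───┤         ┃     ┃
         ┃2024-01-15 00:00:░┃│ × │         ┃─────┨
         ┃2024-01-15 00:00:░┃┼───┤         ┃aa  d┃
         ┃2024-01-15 00:00:░┃│ - │         ┃ee  b┃
         ┃2024-01-15 00:00:░┃┼───┤         ┃84  4┃
         ┃2024-01-15 00:00:░┃│ + │         ┃3b  8┃
         ┃2024-01-15 00:00:░┃┼───┤         ┃b2  6┃
         ┃2024-01-15 00:00:░┃│ M+│         ┃33  3┃
         ┃2024-01-15 00:00:░┃┴───┘         ┃aa  3┃
         ┃2024-01-15 00:00:░┃              ┃4a  6┃
         ┃2024-01-15 00:00:░┃              ┃     ┃
         ┃2024-01-15 00:00:░┃              ┃     ┃
         ┃2024-01-15 00:00:▼┃              ┃     ┃
         ┗━━━━━━━━━━━━━━━━━━┛━━━━━━━━━━━━━━┛━━━━━┛


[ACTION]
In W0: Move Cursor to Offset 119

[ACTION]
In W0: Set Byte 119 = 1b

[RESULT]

         ┠──────────────────┨┬───┐         ┃      
         ┃█024-01-15 00:00:▲┃│ ÷ │         ┃━━━━━┓
         ┃2024-01-15 00:00:█┃┼───┤         ┃     ┃
         ┃2024-01-15 00:00:░┃│ × │         ┃─────┨
         ┃2024-01-15 00:00:░┃┼───┤         ┃aa  d┃
         ┃2024-01-15 00:00:░┃│ - │         ┃ee  b┃
         ┃2024-01-15 00:00:░┃┼───┤         ┃84  4┃
         ┃2024-01-15 00:00:░┃│ + │         ┃3b  8┃
         ┃2024-01-15 00:00:░┃┼───┤         ┃b2  6┃
         ┃2024-01-15 00:00:░┃│ M+│         ┃33  3┃
         ┃2024-01-15 00:00:░┃┴───┘         ┃aa  3┃
         ┃2024-01-15 00:00:░┃              ┃1B  6┃
         ┃2024-01-15 00:00:░┃              ┃     ┃
         ┃2024-01-15 00:00:░┃              ┃     ┃
         ┃2024-01-15 00:00:▼┃              ┃     ┃
         ┗━━━━━━━━━━━━━━━━━━┛━━━━━━━━━━━━━━┛━━━━━┛


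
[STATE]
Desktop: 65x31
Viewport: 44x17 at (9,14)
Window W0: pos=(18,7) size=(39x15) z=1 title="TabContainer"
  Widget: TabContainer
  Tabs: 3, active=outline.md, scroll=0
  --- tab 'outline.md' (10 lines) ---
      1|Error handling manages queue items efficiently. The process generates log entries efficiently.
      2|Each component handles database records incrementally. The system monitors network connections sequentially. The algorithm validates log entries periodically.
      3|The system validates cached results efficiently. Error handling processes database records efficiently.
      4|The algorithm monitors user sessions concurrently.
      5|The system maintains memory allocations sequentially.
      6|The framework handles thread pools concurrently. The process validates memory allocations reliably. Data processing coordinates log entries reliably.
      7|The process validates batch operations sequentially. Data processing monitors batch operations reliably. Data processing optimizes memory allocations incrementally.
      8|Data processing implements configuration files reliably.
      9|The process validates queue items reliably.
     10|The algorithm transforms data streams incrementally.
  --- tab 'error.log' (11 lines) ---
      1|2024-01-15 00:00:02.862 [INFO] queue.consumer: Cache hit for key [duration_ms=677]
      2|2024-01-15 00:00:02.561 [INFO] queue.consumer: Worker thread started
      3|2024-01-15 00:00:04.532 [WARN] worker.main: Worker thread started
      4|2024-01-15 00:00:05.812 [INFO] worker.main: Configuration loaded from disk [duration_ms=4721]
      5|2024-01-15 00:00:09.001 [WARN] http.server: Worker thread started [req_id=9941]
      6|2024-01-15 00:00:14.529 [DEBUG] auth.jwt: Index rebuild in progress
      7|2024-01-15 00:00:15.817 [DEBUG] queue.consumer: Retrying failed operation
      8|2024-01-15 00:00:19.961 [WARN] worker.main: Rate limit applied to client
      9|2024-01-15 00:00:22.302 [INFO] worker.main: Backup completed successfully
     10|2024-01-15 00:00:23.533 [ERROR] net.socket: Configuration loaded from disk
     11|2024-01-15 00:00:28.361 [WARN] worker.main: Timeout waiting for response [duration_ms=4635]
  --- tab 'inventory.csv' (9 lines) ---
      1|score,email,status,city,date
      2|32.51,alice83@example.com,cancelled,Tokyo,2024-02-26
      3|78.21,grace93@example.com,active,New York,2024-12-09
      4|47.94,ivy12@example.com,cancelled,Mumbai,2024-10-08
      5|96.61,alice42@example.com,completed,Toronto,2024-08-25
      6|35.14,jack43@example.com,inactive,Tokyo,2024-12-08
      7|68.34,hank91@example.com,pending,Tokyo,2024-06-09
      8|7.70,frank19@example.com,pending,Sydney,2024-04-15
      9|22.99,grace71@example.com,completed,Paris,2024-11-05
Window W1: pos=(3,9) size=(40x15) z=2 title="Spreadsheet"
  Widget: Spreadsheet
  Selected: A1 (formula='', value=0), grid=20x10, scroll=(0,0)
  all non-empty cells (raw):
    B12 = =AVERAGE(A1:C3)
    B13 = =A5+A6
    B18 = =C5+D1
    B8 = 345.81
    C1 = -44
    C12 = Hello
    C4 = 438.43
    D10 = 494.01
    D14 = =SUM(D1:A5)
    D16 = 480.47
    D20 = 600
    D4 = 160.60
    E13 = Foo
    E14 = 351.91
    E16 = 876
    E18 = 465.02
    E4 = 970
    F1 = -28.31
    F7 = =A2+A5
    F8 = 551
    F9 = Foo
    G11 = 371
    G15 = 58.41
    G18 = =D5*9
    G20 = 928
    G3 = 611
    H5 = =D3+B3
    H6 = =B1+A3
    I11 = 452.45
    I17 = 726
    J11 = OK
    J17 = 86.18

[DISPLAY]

---------------------------------┃hed result
    [0]       0     -44       0  ┃ser sessio
      0       0       0       0  ┃ory alloca
      0       0       0       0  ┃read pools
      0       0  438.43  160.60  ┃tch operat
      0       0       0       0  ┃ts configu
      0       0       0       0  ┃eue items 
      0       0       0       0  ┃━━━━━━━━━━
      0  345.81       0       0  ┃          
━━━━━━━━━━━━━━━━━━━━━━━━━━━━━━━━━┛          
                                            
                                            
                                            
                                            
                                            
                                            
                                            


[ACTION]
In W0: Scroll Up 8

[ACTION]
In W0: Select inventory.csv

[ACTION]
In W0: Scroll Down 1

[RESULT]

---------------------------------┃cancelled,
    [0]       0     -44       0  ┃m,complete
      0       0       0       0  ┃,inactive,
      0       0       0       0  ┃,pending,T
      0       0  438.43  160.60  ┃,pending,S
      0       0       0       0  ┃m,complete
      0       0       0       0  ┃          
      0       0       0       0  ┃━━━━━━━━━━
      0  345.81       0       0  ┃          
━━━━━━━━━━━━━━━━━━━━━━━━━━━━━━━━━┛          
                                            
                                            
                                            
                                            
                                            
                                            
                                            


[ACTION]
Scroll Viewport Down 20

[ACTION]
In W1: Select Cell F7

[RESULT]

---------------------------------┃cancelled,
      0       0     -44       0  ┃m,complete
      0       0       0       0  ┃,inactive,
      0       0       0       0  ┃,pending,T
      0       0  438.43  160.60  ┃,pending,S
      0       0       0       0  ┃m,complete
      0       0       0       0  ┃          
      0       0       0       0  ┃━━━━━━━━━━
      0  345.81       0       0  ┃          
━━━━━━━━━━━━━━━━━━━━━━━━━━━━━━━━━┛          
                                            
                                            
                                            
                                            
                                            
                                            
                                            


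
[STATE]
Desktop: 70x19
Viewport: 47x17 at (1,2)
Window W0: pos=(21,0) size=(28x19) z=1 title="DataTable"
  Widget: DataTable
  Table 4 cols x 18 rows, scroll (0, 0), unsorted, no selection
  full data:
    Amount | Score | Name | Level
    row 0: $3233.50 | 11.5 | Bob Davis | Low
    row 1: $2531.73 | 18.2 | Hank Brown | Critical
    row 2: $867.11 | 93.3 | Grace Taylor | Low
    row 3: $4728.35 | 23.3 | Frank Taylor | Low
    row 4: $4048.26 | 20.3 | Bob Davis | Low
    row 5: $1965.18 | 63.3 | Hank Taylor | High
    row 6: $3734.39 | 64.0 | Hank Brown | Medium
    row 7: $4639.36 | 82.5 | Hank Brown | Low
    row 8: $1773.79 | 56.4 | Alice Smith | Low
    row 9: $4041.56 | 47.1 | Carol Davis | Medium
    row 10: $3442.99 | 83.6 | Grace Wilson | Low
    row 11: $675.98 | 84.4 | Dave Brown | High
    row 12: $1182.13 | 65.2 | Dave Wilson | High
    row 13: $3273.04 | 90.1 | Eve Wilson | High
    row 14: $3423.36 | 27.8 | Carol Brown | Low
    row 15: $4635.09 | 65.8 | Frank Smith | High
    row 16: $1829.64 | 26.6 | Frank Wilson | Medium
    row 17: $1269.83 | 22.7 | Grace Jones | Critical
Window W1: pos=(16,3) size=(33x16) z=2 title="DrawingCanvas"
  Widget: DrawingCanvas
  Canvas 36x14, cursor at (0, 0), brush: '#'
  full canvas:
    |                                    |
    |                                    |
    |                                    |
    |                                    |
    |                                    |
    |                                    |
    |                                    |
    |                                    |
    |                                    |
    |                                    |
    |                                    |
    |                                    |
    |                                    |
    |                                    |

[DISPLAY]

                    ┠──────────────────────────
               ┏━━━━━━━━━━━━━━━━━━━━━━━━━━━━━━━
               ┃ DrawingCanvas                 
               ┠───────────────────────────────
               ┃+                              
               ┃                               
               ┃                               
               ┃                               
               ┃                               
               ┃                               
               ┃                               
               ┃                               
               ┃                               
               ┃                               
               ┃                               
               ┃                               
               ┗━━━━━━━━━━━━━━━━━━━━━━━━━━━━━━━


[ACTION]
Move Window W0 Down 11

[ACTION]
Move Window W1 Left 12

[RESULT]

                    ┠──────────────────────────
   ┏━━━━━━━━━━━━━━━━━━━━━━━━━━━━━━━┓Name       
   ┃ DrawingCanvas                 ┃───────────
   ┠───────────────────────────────┨Bob Davis  
   ┃+                              ┃Hank Brown 
   ┃                               ┃Grace Taylo
   ┃                               ┃Frank Taylo
   ┃                               ┃Bob Davis  
   ┃                               ┃Hank Taylor
   ┃                               ┃Hank Brown 
   ┃                               ┃Hank Brown 
   ┃                               ┃Alice Smith
   ┃                               ┃Carol Davis
   ┃                               ┃Grace Wilso
   ┃                               ┃Dave Brown 
   ┃                               ┃Dave Wilson
   ┗━━━━━━━━━━━━━━━━━━━━━━━━━━━━━━━┛━━━━━━━━━━━


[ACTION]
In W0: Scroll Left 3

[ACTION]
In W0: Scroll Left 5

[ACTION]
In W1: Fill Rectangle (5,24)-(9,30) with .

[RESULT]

                    ┠──────────────────────────
   ┏━━━━━━━━━━━━━━━━━━━━━━━━━━━━━━━┓Name       
   ┃ DrawingCanvas                 ┃───────────
   ┠───────────────────────────────┨Bob Davis  
   ┃+                              ┃Hank Brown 
   ┃                               ┃Grace Taylo
   ┃                               ┃Frank Taylo
   ┃                               ┃Bob Davis  
   ┃                               ┃Hank Taylor
   ┃                        .......┃Hank Brown 
   ┃                        .......┃Hank Brown 
   ┃                        .......┃Alice Smith
   ┃                        .......┃Carol Davis
   ┃                        .......┃Grace Wilso
   ┃                               ┃Dave Brown 
   ┃                               ┃Dave Wilson
   ┗━━━━━━━━━━━━━━━━━━━━━━━━━━━━━━━┛━━━━━━━━━━━


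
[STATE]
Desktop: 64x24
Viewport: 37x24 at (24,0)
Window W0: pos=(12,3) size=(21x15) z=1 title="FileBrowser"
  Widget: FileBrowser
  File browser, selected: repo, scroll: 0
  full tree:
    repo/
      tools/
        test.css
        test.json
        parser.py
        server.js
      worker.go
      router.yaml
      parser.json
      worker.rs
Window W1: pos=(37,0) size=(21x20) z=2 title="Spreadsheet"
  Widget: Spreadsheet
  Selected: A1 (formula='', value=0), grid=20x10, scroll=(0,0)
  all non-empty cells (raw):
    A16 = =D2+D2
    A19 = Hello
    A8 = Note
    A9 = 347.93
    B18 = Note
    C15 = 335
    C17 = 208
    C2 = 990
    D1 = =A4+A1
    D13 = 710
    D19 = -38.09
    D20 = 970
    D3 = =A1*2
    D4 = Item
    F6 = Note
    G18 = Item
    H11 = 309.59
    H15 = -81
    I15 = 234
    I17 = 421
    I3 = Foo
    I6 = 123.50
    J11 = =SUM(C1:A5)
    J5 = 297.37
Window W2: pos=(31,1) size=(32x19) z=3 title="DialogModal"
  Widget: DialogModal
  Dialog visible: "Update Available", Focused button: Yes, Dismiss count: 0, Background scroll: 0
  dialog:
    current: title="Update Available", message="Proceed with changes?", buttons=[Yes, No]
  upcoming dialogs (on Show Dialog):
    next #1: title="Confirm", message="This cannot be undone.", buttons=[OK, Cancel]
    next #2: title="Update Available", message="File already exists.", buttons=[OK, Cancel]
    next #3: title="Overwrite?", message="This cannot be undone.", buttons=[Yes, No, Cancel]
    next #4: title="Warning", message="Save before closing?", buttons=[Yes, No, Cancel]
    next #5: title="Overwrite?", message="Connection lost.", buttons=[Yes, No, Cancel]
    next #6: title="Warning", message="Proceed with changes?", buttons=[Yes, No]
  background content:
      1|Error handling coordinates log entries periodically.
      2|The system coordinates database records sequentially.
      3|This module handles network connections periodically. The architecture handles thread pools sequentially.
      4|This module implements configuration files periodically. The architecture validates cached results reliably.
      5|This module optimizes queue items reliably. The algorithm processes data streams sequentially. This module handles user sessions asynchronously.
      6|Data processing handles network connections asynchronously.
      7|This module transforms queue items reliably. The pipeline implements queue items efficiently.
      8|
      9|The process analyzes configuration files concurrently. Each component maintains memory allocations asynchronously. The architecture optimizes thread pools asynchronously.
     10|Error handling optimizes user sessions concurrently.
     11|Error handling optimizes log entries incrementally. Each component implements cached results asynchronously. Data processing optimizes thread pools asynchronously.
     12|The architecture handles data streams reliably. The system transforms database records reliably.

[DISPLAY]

             ┏━━━━━━━━━━━━━━━━━━━┓   
       ┏━━━━━━━━━━━━━━━━━━━━━━━━━━━━━
       ┃ DialogModal                 
━━━━━━━┠─────────────────────────────
r      ┃Error handling coordinates lo
───────┃The system coordinates databa
       ┃This module handles network c
ls/    ┃This module implements config
go     ┃This module optimizes queue i
yaml   ┃Da┌───────────────────────┐wo
json   ┃Th│    Update Available   │e 
rs     ┃  │ Proceed with changes? │  
       ┃Th│       [Yes]  No       │ur
       ┃Er└───────────────────────┘er
       ┃Error handling optimizes log 
       ┃The architecture handles data
       ┃                             
━━━━━━━┃                             
       ┃                             
       ┗━━━━━━━━━━━━━━━━━━━━━━━━━━━━━
                                     
                                     
                                     
                                     


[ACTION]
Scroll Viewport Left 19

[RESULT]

                                ┏━━━━
                          ┏━━━━━━━━━━
                          ┃ DialogMod
       ┏━━━━━━━━━━━━━━━━━━┠──────────
       ┃ FileBrowser      ┃Error hand
       ┠──────────────────┃The system
       ┃> [-] repo/       ┃This modul
       ┃    [+] tools/    ┃This modul
       ┃    worker.go     ┃This modul
       ┃    router.yaml   ┃Da┌───────
       ┃    parser.json   ┃Th│    Upd
       ┃    worker.rs     ┃  │ Procee
       ┃                  ┃Th│       
       ┃                  ┃Er└───────
       ┃                  ┃Error hand
       ┃                  ┃The archit
       ┃                  ┃          
       ┗━━━━━━━━━━━━━━━━━━┃          
                          ┃          
                          ┗━━━━━━━━━━
                                     
                                     
                                     
                                     


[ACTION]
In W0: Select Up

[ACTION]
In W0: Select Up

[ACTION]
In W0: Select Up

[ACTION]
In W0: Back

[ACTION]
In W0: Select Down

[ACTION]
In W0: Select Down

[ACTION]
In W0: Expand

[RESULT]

                                ┏━━━━
                          ┏━━━━━━━━━━
                          ┃ DialogMod
       ┏━━━━━━━━━━━━━━━━━━┠──────────
       ┃ FileBrowser      ┃Error hand
       ┠──────────────────┃The system
       ┃  [-] repo/       ┃This modul
       ┃    [+] tools/    ┃This modul
       ┃  > worker.go     ┃This modul
       ┃    router.yaml   ┃Da┌───────
       ┃    parser.json   ┃Th│    Upd
       ┃    worker.rs     ┃  │ Procee
       ┃                  ┃Th│       
       ┃                  ┃Er└───────
       ┃                  ┃Error hand
       ┃                  ┃The archit
       ┃                  ┃          
       ┗━━━━━━━━━━━━━━━━━━┃          
                          ┃          
                          ┗━━━━━━━━━━
                                     
                                     
                                     
                                     


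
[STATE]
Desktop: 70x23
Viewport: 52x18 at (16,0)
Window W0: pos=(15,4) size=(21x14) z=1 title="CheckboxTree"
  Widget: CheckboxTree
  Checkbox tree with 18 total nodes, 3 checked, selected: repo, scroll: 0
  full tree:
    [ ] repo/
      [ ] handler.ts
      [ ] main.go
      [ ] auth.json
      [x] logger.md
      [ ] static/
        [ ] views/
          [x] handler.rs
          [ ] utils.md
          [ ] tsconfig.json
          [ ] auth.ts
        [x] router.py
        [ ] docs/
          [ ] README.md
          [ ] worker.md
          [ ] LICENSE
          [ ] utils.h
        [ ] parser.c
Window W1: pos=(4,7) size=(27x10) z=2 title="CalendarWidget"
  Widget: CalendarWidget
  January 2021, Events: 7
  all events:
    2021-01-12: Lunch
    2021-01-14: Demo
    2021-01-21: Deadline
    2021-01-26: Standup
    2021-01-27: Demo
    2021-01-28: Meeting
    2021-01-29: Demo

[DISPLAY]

                                                    
                                                    
                                                    
                                                    
━━━━━━━━━━━━━━━━━━━┓                                
 CheckboxTree      ┃                                
───────────────────┨                                
━━━━━━━━━━━━━━┓    ┃                                
dget          ┃ts  ┃                                
──────────────┨    ┃                                
ary 2021      ┃n   ┃                                
 Fr Sa Su     ┃d   ┃                                
  1  2  3     ┃    ┃                                
  8  9 10     ┃    ┃                                
4* 15 16 17   ┃ler.┃                                
* 22 23 24    ┃s.md┃                                
━━━━━━━━━━━━━━┛nfig┃                                
━━━━━━━━━━━━━━━━━━━┛                                


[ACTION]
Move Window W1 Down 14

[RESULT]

                                                    
                                                    
                                                    
                                                    
━━━━━━━━━━━━━━━━━━━┓                                
 CheckboxTree      ┃                                
───────────────────┨                                
>[-] repo/         ┃                                
   [ ] handler.ts  ┃                                
   [ ] main.go     ┃                                
   [ ] auth.json   ┃                                
   [x] logger.md   ┃                                
   [-] static/     ┃                                
━━━━━━━━━━━━━━┓    ┃                                
dget          ┃ler.┃                                
──────────────┨s.md┃                                
ary 2021      ┃nfig┃                                
 Fr Sa Su     ┃━━━━┛                                


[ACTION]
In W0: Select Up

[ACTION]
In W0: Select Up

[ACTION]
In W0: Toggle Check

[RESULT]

                                                    
                                                    
                                                    
                                                    
━━━━━━━━━━━━━━━━━━━┓                                
 CheckboxTree      ┃                                
───────────────────┨                                
>[x] repo/         ┃                                
   [x] handler.ts  ┃                                
   [x] main.go     ┃                                
   [x] auth.json   ┃                                
   [x] logger.md   ┃                                
   [x] static/     ┃                                
━━━━━━━━━━━━━━┓    ┃                                
dget          ┃ler.┃                                
──────────────┨s.md┃                                
ary 2021      ┃nfig┃                                
 Fr Sa Su     ┃━━━━┛                                


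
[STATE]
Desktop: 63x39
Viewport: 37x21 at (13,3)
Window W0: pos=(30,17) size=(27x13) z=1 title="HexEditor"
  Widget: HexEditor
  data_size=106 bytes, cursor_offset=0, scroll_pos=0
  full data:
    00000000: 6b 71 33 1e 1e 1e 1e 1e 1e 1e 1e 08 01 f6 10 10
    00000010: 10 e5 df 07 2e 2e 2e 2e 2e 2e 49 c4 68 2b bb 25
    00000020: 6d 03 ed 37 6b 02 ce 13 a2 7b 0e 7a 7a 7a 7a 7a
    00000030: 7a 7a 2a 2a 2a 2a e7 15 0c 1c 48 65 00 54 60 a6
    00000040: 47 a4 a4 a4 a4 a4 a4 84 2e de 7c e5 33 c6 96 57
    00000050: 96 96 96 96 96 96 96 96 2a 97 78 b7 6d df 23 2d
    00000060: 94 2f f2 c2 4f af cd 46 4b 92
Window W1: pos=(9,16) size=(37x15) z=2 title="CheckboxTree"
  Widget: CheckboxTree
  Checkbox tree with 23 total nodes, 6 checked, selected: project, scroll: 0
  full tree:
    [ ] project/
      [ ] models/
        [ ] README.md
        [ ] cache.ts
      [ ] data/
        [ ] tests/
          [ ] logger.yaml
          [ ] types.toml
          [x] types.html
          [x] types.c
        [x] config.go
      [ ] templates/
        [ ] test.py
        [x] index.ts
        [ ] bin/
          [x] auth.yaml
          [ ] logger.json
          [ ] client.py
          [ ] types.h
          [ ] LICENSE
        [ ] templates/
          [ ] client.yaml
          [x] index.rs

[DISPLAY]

                                     
                                     
                                     
                                     
                                     
                                     
                                     
                                     
                                     
                                     
                                     
                                     
                                     
━━━━━━━━━━━━━━━━━━━━━━━━━━━━━━━━┓    
eckboxTree                      ┃━━━━
────────────────────────────────┨    
] project/                      ┃────
[ ] models/                     ┃ 33 
  [ ] README.md                 ┃ df 
  [ ] cache.ts                  ┃ ed 
[-] data/                       ┃ 2a 


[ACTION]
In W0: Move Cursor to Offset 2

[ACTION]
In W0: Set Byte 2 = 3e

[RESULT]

                                     
                                     
                                     
                                     
                                     
                                     
                                     
                                     
                                     
                                     
                                     
                                     
                                     
━━━━━━━━━━━━━━━━━━━━━━━━━━━━━━━━┓    
eckboxTree                      ┃━━━━
────────────────────────────────┨    
] project/                      ┃────
[ ] models/                     ┃ 3E 
  [ ] README.md                 ┃ df 
  [ ] cache.ts                  ┃ ed 
[-] data/                       ┃ 2a 


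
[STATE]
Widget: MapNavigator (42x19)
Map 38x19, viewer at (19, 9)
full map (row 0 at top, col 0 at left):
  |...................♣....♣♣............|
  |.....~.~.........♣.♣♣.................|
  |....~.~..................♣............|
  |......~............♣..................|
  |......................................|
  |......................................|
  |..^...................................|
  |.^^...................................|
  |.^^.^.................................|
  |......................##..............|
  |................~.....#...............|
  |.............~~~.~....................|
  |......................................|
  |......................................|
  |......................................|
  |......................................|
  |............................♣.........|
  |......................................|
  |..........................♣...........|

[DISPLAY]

  ...................♣....♣♣............  
  .....~.~.........♣.♣♣.................  
  ....~.~..................♣............  
  ......~............♣..................  
  ......................................  
  ......................................  
  ..^...................................  
  .^^...................................  
  .^^.^.................................  
  ...................@..##..............  
  ................~.....#...............  
  .............~~~.~....................  
  ......................................  
  ......................................  
  ......................................  
  ......................................  
  ............................♣.........  
  ......................................  
  ..........................♣...........  


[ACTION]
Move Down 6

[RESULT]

  ..^...................................  
  .^^...................................  
  .^^.^.................................  
  ......................##..............  
  ................~.....#...............  
  .............~~~.~....................  
  ......................................  
  ......................................  
  ......................................  
  ...................@..................  
  ............................♣.........  
  ......................................  
  ..........................♣...........  
                                          
                                          
                                          
                                          
                                          
                                          


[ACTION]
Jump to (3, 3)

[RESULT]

                                          
                                          
                                          
                                          
                                          
                                          
                  ...................♣....
                  .....~.~.........♣.♣♣...
                  ....~.~.................
                  ...@..~............♣....
                  ........................
                  ........................
                  ..^.....................
                  .^^.....................
                  .^^.^...................
                  ......................##
                  ................~.....#.
                  .............~~~.~......
                  ........................


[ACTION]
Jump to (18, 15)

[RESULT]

   ..^................................... 
   .^^................................... 
   .^^.^................................. 
   ......................##.............. 
   ................~.....#............... 
   .............~~~.~.................... 
   ...................................... 
   ...................................... 
   ...................................... 
   ..................@................... 
   ............................♣......... 
   ...................................... 
   ..........................♣........... 
                                          
                                          
                                          
                                          
                                          
                                          


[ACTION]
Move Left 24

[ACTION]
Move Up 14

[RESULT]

                                          
                                          
                                          
                                          
                                          
                                          
                                          
                                          
                     ...................♣.
                     @....~.~.........♣.♣♣
                     ....~.~..............
                     ......~............♣.
                     .....................
                     .....................
                     ..^..................
                     .^^..................
                     .^^.^................
                     .....................
                     ................~....


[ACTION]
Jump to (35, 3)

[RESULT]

                                          
                                          
                                          
                                          
                                          
                                          
.....♣....♣♣............                  
...♣.♣♣.................                  
...........♣............                  
.....♣...............@..                  
........................                  
........................                  
........................                  
........................                  
........................                  
........##..............                  
..~.....#...............                  
~~.~....................                  
........................                  


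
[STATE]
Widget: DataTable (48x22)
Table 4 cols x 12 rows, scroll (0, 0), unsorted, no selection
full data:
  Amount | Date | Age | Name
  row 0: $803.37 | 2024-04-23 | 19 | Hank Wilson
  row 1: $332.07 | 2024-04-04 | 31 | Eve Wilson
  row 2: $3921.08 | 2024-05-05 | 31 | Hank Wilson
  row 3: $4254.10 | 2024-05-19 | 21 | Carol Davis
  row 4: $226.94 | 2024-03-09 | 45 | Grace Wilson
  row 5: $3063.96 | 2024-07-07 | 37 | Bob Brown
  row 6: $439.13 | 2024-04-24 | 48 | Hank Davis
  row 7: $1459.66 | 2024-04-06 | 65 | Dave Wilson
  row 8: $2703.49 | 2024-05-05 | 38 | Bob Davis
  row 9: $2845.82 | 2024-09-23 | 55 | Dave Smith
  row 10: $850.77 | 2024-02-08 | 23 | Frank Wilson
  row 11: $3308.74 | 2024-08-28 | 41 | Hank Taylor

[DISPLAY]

Amount  │Date      │Age│Name                    
────────┼──────────┼───┼────────────            
$803.37 │2024-04-23│19 │Hank Wilson             
$332.07 │2024-04-04│31 │Eve Wilson              
$3921.08│2024-05-05│31 │Hank Wilson             
$4254.10│2024-05-19│21 │Carol Davis             
$226.94 │2024-03-09│45 │Grace Wilson            
$3063.96│2024-07-07│37 │Bob Brown               
$439.13 │2024-04-24│48 │Hank Davis              
$1459.66│2024-04-06│65 │Dave Wilson             
$2703.49│2024-05-05│38 │Bob Davis               
$2845.82│2024-09-23│55 │Dave Smith              
$850.77 │2024-02-08│23 │Frank Wilson            
$3308.74│2024-08-28│41 │Hank Taylor             
                                                
                                                
                                                
                                                
                                                
                                                
                                                
                                                


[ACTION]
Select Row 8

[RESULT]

Amount  │Date      │Age│Name                    
────────┼──────────┼───┼────────────            
$803.37 │2024-04-23│19 │Hank Wilson             
$332.07 │2024-04-04│31 │Eve Wilson              
$3921.08│2024-05-05│31 │Hank Wilson             
$4254.10│2024-05-19│21 │Carol Davis             
$226.94 │2024-03-09│45 │Grace Wilson            
$3063.96│2024-07-07│37 │Bob Brown               
$439.13 │2024-04-24│48 │Hank Davis              
$1459.66│2024-04-06│65 │Dave Wilson             
>2703.49│2024-05-05│38 │Bob Davis               
$2845.82│2024-09-23│55 │Dave Smith              
$850.77 │2024-02-08│23 │Frank Wilson            
$3308.74│2024-08-28│41 │Hank Taylor             
                                                
                                                
                                                
                                                
                                                
                                                
                                                
                                                


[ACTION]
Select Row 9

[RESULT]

Amount  │Date      │Age│Name                    
────────┼──────────┼───┼────────────            
$803.37 │2024-04-23│19 │Hank Wilson             
$332.07 │2024-04-04│31 │Eve Wilson              
$3921.08│2024-05-05│31 │Hank Wilson             
$4254.10│2024-05-19│21 │Carol Davis             
$226.94 │2024-03-09│45 │Grace Wilson            
$3063.96│2024-07-07│37 │Bob Brown               
$439.13 │2024-04-24│48 │Hank Davis              
$1459.66│2024-04-06│65 │Dave Wilson             
$2703.49│2024-05-05│38 │Bob Davis               
>2845.82│2024-09-23│55 │Dave Smith              
$850.77 │2024-02-08│23 │Frank Wilson            
$3308.74│2024-08-28│41 │Hank Taylor             
                                                
                                                
                                                
                                                
                                                
                                                
                                                
                                                


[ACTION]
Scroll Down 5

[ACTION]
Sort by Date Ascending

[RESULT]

Amount  │Date     ▲│Age│Name                    
────────┼──────────┼───┼────────────            
$850.77 │2024-02-08│23 │Frank Wilson            
$226.94 │2024-03-09│45 │Grace Wilson            
$332.07 │2024-04-04│31 │Eve Wilson              
$1459.66│2024-04-06│65 │Dave Wilson             
$803.37 │2024-04-23│19 │Hank Wilson             
$439.13 │2024-04-24│48 │Hank Davis              
$3921.08│2024-05-05│31 │Hank Wilson             
$2703.49│2024-05-05│38 │Bob Davis               
$4254.10│2024-05-19│21 │Carol Davis             
>3063.96│2024-07-07│37 │Bob Brown               
$3308.74│2024-08-28│41 │Hank Taylor             
$2845.82│2024-09-23│55 │Dave Smith              
                                                
                                                
                                                
                                                
                                                
                                                
                                                
                                                
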